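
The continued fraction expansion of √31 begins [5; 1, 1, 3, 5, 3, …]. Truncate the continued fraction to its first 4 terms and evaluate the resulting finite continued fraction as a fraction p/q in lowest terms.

39/7

Start with 3.
1 + 1/(3/1) = 1 + 1/3 = 4/3
1 + 1/(4/3) = 1 + 3/4 = 7/4
5 + 1/(7/4) = 5 + 4/7 = 39/7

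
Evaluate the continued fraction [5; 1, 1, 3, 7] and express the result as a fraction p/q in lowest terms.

Start with 7.
3 + 1/(7/1) = 3 + 1/7 = 22/7
1 + 1/(22/7) = 1 + 7/22 = 29/22
1 + 1/(29/22) = 1 + 22/29 = 51/29
5 + 1/(51/29) = 5 + 29/51 = 284/51

284/51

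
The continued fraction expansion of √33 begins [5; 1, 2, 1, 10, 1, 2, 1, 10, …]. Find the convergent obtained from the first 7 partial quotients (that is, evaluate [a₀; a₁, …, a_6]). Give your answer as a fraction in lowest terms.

a_0 = 5: 5/1
a_1 = 1: 6/1
a_2 = 2: 17/3
a_3 = 1: 23/4
a_4 = 10: 247/43
a_5 = 1: 270/47
a_6 = 2: 787/137

787/137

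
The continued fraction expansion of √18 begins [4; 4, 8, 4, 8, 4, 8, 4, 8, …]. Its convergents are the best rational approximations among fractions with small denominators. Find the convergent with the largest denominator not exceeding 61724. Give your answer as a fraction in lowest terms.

a_0 = 4: 4/1  (≤ bound)
a_1 = 4: 17/4  (≤ bound)
a_2 = 8: 140/33  (≤ bound)
a_3 = 4: 577/136  (≤ bound)
a_4 = 8: 4756/1121  (≤ bound)
a_5 = 4: 19601/4620  (≤ bound)
a_6 = 8: 161564/38081  (≤ bound)
a_7 = 4: 665857/156944  (> 61724, stop)

161564/38081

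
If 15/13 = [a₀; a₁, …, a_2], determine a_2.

Repeatedly divide and take the remainder:
⌊15/13⌋ = 1, remainder 2
⌊13/2⌋ = 6, remainder 1
⌊2/1⌋ = 2, remainder 0

2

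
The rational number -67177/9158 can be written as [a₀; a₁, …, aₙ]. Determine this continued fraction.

[-8; 1, 1, 1, 54, 1, 5, 9]

-67177 ÷ 9158 → quotient -8, remainder 6087
9158 ÷ 6087 → quotient 1, remainder 3071
6087 ÷ 3071 → quotient 1, remainder 3016
3071 ÷ 3016 → quotient 1, remainder 55
3016 ÷ 55 → quotient 54, remainder 46
55 ÷ 46 → quotient 1, remainder 9
46 ÷ 9 → quotient 5, remainder 1
9 ÷ 1 → quotient 9, remainder 0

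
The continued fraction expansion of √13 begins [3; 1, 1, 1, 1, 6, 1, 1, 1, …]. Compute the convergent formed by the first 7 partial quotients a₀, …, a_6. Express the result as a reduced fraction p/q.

137/38

a_0 = 3: 3/1
a_1 = 1: 4/1
a_2 = 1: 7/2
a_3 = 1: 11/3
a_4 = 1: 18/5
a_5 = 6: 119/33
a_6 = 1: 137/38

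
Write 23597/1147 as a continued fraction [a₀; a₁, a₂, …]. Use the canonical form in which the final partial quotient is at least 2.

[20; 1, 1, 2, 1, 14, 5, 2]

23597 = 20·1147 + 657, so a_0 = 20
1147 = 1·657 + 490, so a_1 = 1
657 = 1·490 + 167, so a_2 = 1
490 = 2·167 + 156, so a_3 = 2
167 = 1·156 + 11, so a_4 = 1
156 = 14·11 + 2, so a_5 = 14
11 = 5·2 + 1, so a_6 = 5
2 = 2·1 + 0, so a_7 = 2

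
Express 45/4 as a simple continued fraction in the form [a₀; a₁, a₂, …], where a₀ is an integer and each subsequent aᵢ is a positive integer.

[11; 4]

Apply division with remainder until the remainder is 0:
45 = 11·4 + 1, so a_0 = 11
4 = 4·1 + 0, so a_1 = 4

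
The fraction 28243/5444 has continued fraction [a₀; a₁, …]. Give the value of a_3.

9

28243 = 5·5444 + 1023, so a_0 = 5
5444 = 5·1023 + 329, so a_1 = 5
1023 = 3·329 + 36, so a_2 = 3
329 = 9·36 + 5, so a_3 = 9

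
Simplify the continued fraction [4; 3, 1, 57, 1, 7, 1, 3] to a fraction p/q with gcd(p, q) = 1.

Start with 3.
1 + 1/(3/1) = 1 + 1/3 = 4/3
7 + 1/(4/3) = 7 + 3/4 = 31/4
1 + 1/(31/4) = 1 + 4/31 = 35/31
57 + 1/(35/31) = 57 + 31/35 = 2026/35
1 + 1/(2026/35) = 1 + 35/2026 = 2061/2026
3 + 1/(2061/2026) = 3 + 2026/2061 = 8209/2061
4 + 1/(8209/2061) = 4 + 2061/8209 = 34897/8209

34897/8209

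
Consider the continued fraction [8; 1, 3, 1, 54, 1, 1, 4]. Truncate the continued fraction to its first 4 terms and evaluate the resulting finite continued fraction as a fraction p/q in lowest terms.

44/5

a_0 = 8: 8/1
a_1 = 1: 9/1
a_2 = 3: 35/4
a_3 = 1: 44/5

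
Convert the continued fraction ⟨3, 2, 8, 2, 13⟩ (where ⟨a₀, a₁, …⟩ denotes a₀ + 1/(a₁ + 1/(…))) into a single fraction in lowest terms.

Use the convergent recurrence hₖ = aₖ·hₖ₋₁ + hₖ₋₂ (and likewise for the denominators kₖ):
a_0 = 3: 3/1
a_1 = 2: 7/2
a_2 = 8: 59/17
a_3 = 2: 125/36
a_4 = 13: 1684/485

1684/485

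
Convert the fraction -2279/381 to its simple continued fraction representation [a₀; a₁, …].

-2279 ÷ 381 → quotient -6, remainder 7
381 ÷ 7 → quotient 54, remainder 3
7 ÷ 3 → quotient 2, remainder 1
3 ÷ 1 → quotient 3, remainder 0

[-6; 54, 2, 3]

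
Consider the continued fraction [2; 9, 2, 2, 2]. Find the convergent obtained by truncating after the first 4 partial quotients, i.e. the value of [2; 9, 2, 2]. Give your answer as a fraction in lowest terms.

Start with 2.
2 + 1/(2/1) = 2 + 1/2 = 5/2
9 + 1/(5/2) = 9 + 2/5 = 47/5
2 + 1/(47/5) = 2 + 5/47 = 99/47

99/47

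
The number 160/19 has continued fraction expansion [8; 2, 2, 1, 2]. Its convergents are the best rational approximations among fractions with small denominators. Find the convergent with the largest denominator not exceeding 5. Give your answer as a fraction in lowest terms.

42/5

a_0 = 8: 8/1  (≤ bound)
a_1 = 2: 17/2  (≤ bound)
a_2 = 2: 42/5  (≤ bound)
a_3 = 1: 59/7  (> 5, stop)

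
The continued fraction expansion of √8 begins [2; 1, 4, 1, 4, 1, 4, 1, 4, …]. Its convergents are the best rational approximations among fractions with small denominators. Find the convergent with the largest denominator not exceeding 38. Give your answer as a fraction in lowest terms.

a_0 = 2: 2/1  (≤ bound)
a_1 = 1: 3/1  (≤ bound)
a_2 = 4: 14/5  (≤ bound)
a_3 = 1: 17/6  (≤ bound)
a_4 = 4: 82/29  (≤ bound)
a_5 = 1: 99/35  (≤ bound)
a_6 = 4: 478/169  (> 38, stop)

99/35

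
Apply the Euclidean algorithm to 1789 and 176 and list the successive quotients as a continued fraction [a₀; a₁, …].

[10; 6, 14, 2]

⌊1789/176⌋ = 10, remainder 29
⌊176/29⌋ = 6, remainder 2
⌊29/2⌋ = 14, remainder 1
⌊2/1⌋ = 2, remainder 0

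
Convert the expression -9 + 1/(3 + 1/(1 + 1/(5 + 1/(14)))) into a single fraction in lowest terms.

-2849/326

Start with 14.
5 + 1/(14/1) = 5 + 1/14 = 71/14
1 + 1/(71/14) = 1 + 14/71 = 85/71
3 + 1/(85/71) = 3 + 71/85 = 326/85
-9 + 1/(326/85) = -9 + 85/326 = -2849/326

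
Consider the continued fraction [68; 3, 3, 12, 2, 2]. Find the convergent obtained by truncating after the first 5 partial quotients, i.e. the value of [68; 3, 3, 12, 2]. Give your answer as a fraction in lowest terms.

17485/256

Start with 2.
12 + 1/(2/1) = 12 + 1/2 = 25/2
3 + 1/(25/2) = 3 + 2/25 = 77/25
3 + 1/(77/25) = 3 + 25/77 = 256/77
68 + 1/(256/77) = 68 + 77/256 = 17485/256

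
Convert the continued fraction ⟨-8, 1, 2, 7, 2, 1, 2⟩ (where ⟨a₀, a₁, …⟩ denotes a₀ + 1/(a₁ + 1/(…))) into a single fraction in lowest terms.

Use the convergent recurrence hₖ = aₖ·hₖ₋₁ + hₖ₋₂ (and likewise for the denominators kₖ):
a_0 = -8: -8/1
a_1 = 1: -7/1
a_2 = 2: -22/3
a_3 = 7: -161/22
a_4 = 2: -344/47
a_5 = 1: -505/69
a_6 = 2: -1354/185

-1354/185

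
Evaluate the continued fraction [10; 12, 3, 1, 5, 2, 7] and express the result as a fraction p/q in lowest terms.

Collapse the nested fraction from the inside out:
Start with 7.
2 + 1/(7/1) = 2 + 1/7 = 15/7
5 + 1/(15/7) = 5 + 7/15 = 82/15
1 + 1/(82/15) = 1 + 15/82 = 97/82
3 + 1/(97/82) = 3 + 82/97 = 373/97
12 + 1/(373/97) = 12 + 97/373 = 4573/373
10 + 1/(4573/373) = 10 + 373/4573 = 46103/4573

46103/4573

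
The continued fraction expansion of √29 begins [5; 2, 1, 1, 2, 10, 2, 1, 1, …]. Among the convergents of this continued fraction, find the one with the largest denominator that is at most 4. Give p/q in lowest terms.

16/3

List convergents until the denominator exceeds the bound:
a_0 = 5: 5/1  (≤ bound)
a_1 = 2: 11/2  (≤ bound)
a_2 = 1: 16/3  (≤ bound)
a_3 = 1: 27/5  (> 4, stop)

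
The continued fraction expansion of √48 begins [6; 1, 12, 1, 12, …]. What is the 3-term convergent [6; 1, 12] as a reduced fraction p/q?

Start with 12.
1 + 1/(12/1) = 1 + 1/12 = 13/12
6 + 1/(13/12) = 6 + 12/13 = 90/13

90/13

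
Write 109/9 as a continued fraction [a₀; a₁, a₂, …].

Apply division with remainder until the remainder is 0:
⌊109/9⌋ = 12, remainder 1
⌊9/1⌋ = 9, remainder 0

[12; 9]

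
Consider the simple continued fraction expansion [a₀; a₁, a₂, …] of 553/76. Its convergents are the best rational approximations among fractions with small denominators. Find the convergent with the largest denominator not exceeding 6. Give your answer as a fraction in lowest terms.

List convergents until the denominator exceeds the bound:
a_0 = 7: 7/1  (≤ bound)
a_1 = 3: 22/3  (≤ bound)
a_2 = 1: 29/4  (≤ bound)
a_3 = 1: 51/7  (> 6, stop)

29/4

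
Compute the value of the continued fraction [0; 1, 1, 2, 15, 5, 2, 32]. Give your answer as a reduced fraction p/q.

16617/27814

Build up convergents one term at a time:
a_0 = 0: 0/1
a_1 = 1: 1/1
a_2 = 1: 1/2
a_3 = 2: 3/5
a_4 = 15: 46/77
a_5 = 5: 233/390
a_6 = 2: 512/857
a_7 = 32: 16617/27814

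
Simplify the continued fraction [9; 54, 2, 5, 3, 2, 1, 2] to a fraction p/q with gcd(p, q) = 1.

153718/17045

Starting at the tail and folding back:
Start with 2.
1 + 1/(2/1) = 1 + 1/2 = 3/2
2 + 1/(3/2) = 2 + 2/3 = 8/3
3 + 1/(8/3) = 3 + 3/8 = 27/8
5 + 1/(27/8) = 5 + 8/27 = 143/27
2 + 1/(143/27) = 2 + 27/143 = 313/143
54 + 1/(313/143) = 54 + 143/313 = 17045/313
9 + 1/(17045/313) = 9 + 313/17045 = 153718/17045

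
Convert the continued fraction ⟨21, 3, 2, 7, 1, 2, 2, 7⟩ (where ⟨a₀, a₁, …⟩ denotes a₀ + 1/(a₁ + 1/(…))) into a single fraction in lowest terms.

Start with 7.
2 + 1/(7/1) = 2 + 1/7 = 15/7
2 + 1/(15/7) = 2 + 7/15 = 37/15
1 + 1/(37/15) = 1 + 15/37 = 52/37
7 + 1/(52/37) = 7 + 37/52 = 401/52
2 + 1/(401/52) = 2 + 52/401 = 854/401
3 + 1/(854/401) = 3 + 401/854 = 2963/854
21 + 1/(2963/854) = 21 + 854/2963 = 63077/2963

63077/2963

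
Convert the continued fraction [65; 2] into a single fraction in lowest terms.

131/2

Start with 2.
65 + 1/(2/1) = 65 + 1/2 = 131/2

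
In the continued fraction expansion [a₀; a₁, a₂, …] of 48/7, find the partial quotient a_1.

1

⌊48/7⌋ = 6, remainder 6
⌊7/6⌋ = 1, remainder 1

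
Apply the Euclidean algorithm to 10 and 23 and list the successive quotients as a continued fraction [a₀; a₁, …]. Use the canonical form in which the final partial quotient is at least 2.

[0; 2, 3, 3]

10 ÷ 23 → quotient 0, remainder 10
23 ÷ 10 → quotient 2, remainder 3
10 ÷ 3 → quotient 3, remainder 1
3 ÷ 1 → quotient 3, remainder 0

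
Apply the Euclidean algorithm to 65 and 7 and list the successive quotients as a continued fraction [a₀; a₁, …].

[9; 3, 2]

65 = 9·7 + 2, so a_0 = 9
7 = 3·2 + 1, so a_1 = 3
2 = 2·1 + 0, so a_2 = 2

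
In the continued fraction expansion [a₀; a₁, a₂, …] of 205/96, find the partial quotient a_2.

2

⌊205/96⌋ = 2, remainder 13
⌊96/13⌋ = 7, remainder 5
⌊13/5⌋ = 2, remainder 3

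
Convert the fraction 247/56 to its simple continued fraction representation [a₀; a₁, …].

[4; 2, 2, 3, 3]

⌊247/56⌋ = 4, remainder 23
⌊56/23⌋ = 2, remainder 10
⌊23/10⌋ = 2, remainder 3
⌊10/3⌋ = 3, remainder 1
⌊3/1⌋ = 3, remainder 0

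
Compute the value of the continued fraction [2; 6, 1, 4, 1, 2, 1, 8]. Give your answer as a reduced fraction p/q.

2945/1372

Starting at the tail and folding back:
Start with 8.
1 + 1/(8/1) = 1 + 1/8 = 9/8
2 + 1/(9/8) = 2 + 8/9 = 26/9
1 + 1/(26/9) = 1 + 9/26 = 35/26
4 + 1/(35/26) = 4 + 26/35 = 166/35
1 + 1/(166/35) = 1 + 35/166 = 201/166
6 + 1/(201/166) = 6 + 166/201 = 1372/201
2 + 1/(1372/201) = 2 + 201/1372 = 2945/1372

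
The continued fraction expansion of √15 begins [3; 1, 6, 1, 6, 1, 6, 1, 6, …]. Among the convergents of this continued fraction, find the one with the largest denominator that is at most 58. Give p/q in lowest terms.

a_0 = 3: 3/1  (≤ bound)
a_1 = 1: 4/1  (≤ bound)
a_2 = 6: 27/7  (≤ bound)
a_3 = 1: 31/8  (≤ bound)
a_4 = 6: 213/55  (≤ bound)
a_5 = 1: 244/63  (> 58, stop)

213/55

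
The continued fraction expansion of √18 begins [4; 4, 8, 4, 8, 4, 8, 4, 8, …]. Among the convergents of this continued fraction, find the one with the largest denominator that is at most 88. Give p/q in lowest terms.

140/33

List convergents until the denominator exceeds the bound:
a_0 = 4: 4/1  (≤ bound)
a_1 = 4: 17/4  (≤ bound)
a_2 = 8: 140/33  (≤ bound)
a_3 = 4: 577/136  (> 88, stop)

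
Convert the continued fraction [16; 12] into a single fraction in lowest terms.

Build up convergents one term at a time:
a_0 = 16: 16/1
a_1 = 12: 193/12

193/12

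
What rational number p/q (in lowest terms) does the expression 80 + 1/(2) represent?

161/2

Starting at the tail and folding back:
Start with 2.
80 + 1/(2/1) = 80 + 1/2 = 161/2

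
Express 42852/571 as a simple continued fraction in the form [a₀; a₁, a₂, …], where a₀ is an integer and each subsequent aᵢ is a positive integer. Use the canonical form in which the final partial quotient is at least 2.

42852 ÷ 571 → quotient 75, remainder 27
571 ÷ 27 → quotient 21, remainder 4
27 ÷ 4 → quotient 6, remainder 3
4 ÷ 3 → quotient 1, remainder 1
3 ÷ 1 → quotient 3, remainder 0

[75; 21, 6, 1, 3]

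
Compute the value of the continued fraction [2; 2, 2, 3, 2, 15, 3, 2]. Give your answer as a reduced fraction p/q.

Start with 2.
3 + 1/(2/1) = 3 + 1/2 = 7/2
15 + 1/(7/2) = 15 + 2/7 = 107/7
2 + 1/(107/7) = 2 + 7/107 = 221/107
3 + 1/(221/107) = 3 + 107/221 = 770/221
2 + 1/(770/221) = 2 + 221/770 = 1761/770
2 + 1/(1761/770) = 2 + 770/1761 = 4292/1761
2 + 1/(4292/1761) = 2 + 1761/4292 = 10345/4292

10345/4292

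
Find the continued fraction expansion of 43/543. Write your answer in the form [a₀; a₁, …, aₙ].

43 ÷ 543 → quotient 0, remainder 43
543 ÷ 43 → quotient 12, remainder 27
43 ÷ 27 → quotient 1, remainder 16
27 ÷ 16 → quotient 1, remainder 11
16 ÷ 11 → quotient 1, remainder 5
11 ÷ 5 → quotient 2, remainder 1
5 ÷ 1 → quotient 5, remainder 0

[0; 12, 1, 1, 1, 2, 5]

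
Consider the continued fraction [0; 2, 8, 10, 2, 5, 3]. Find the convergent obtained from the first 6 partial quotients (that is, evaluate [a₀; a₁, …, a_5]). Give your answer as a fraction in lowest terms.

Start with 5.
2 + 1/(5/1) = 2 + 1/5 = 11/5
10 + 1/(11/5) = 10 + 5/11 = 115/11
8 + 1/(115/11) = 8 + 11/115 = 931/115
2 + 1/(931/115) = 2 + 115/931 = 1977/931
0 + 1/(1977/931) = 0 + 931/1977 = 931/1977

931/1977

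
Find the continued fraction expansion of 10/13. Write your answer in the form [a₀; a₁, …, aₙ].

[0; 1, 3, 3]

Apply division with remainder until the remainder is 0:
10 = 0·13 + 10, so a_0 = 0
13 = 1·10 + 3, so a_1 = 1
10 = 3·3 + 1, so a_2 = 3
3 = 3·1 + 0, so a_3 = 3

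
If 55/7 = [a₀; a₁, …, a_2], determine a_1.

55 ÷ 7 → quotient 7, remainder 6
7 ÷ 6 → quotient 1, remainder 1

1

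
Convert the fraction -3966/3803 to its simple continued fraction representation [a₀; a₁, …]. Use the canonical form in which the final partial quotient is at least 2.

Apply division with remainder until the remainder is 0:
-3966 ÷ 3803 → quotient -2, remainder 3640
3803 ÷ 3640 → quotient 1, remainder 163
3640 ÷ 163 → quotient 22, remainder 54
163 ÷ 54 → quotient 3, remainder 1
54 ÷ 1 → quotient 54, remainder 0

[-2; 1, 22, 3, 54]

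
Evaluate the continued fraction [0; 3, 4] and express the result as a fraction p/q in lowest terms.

4/13

Build up convergents one term at a time:
a_0 = 0: 0/1
a_1 = 3: 1/3
a_2 = 4: 4/13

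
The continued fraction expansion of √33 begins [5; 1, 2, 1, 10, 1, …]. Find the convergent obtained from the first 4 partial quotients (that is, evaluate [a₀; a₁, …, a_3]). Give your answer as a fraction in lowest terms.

23/4

Work from the innermost term outward:
Start with 1.
2 + 1/(1/1) = 2 + 1/1 = 3/1
1 + 1/(3/1) = 1 + 1/3 = 4/3
5 + 1/(4/3) = 5 + 3/4 = 23/4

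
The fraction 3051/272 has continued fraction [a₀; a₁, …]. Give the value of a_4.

3051 = 11·272 + 59, so a_0 = 11
272 = 4·59 + 36, so a_1 = 4
59 = 1·36 + 23, so a_2 = 1
36 = 1·23 + 13, so a_3 = 1
23 = 1·13 + 10, so a_4 = 1

1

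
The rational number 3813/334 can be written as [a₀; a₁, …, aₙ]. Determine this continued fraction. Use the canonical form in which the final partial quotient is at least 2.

⌊3813/334⌋ = 11, remainder 139
⌊334/139⌋ = 2, remainder 56
⌊139/56⌋ = 2, remainder 27
⌊56/27⌋ = 2, remainder 2
⌊27/2⌋ = 13, remainder 1
⌊2/1⌋ = 2, remainder 0

[11; 2, 2, 2, 13, 2]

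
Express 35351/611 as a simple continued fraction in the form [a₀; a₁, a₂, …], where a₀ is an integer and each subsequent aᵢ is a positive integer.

[57; 1, 6, 43, 2]

Repeatedly divide and take the remainder:
35351 ÷ 611 → quotient 57, remainder 524
611 ÷ 524 → quotient 1, remainder 87
524 ÷ 87 → quotient 6, remainder 2
87 ÷ 2 → quotient 43, remainder 1
2 ÷ 1 → quotient 2, remainder 0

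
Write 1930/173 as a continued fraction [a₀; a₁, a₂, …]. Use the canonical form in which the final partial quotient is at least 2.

1930 = 11·173 + 27, so a_0 = 11
173 = 6·27 + 11, so a_1 = 6
27 = 2·11 + 5, so a_2 = 2
11 = 2·5 + 1, so a_3 = 2
5 = 5·1 + 0, so a_4 = 5

[11; 6, 2, 2, 5]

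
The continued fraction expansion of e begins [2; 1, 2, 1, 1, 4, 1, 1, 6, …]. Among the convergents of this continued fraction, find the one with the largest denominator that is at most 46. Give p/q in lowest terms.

a_0 = 2: 2/1  (≤ bound)
a_1 = 1: 3/1  (≤ bound)
a_2 = 2: 8/3  (≤ bound)
a_3 = 1: 11/4  (≤ bound)
a_4 = 1: 19/7  (≤ bound)
a_5 = 4: 87/32  (≤ bound)
a_6 = 1: 106/39  (≤ bound)
a_7 = 1: 193/71  (> 46, stop)

106/39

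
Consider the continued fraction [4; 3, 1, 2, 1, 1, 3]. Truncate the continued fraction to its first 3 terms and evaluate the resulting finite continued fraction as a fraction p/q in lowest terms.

17/4

a_0 = 4: 4/1
a_1 = 3: 13/3
a_2 = 1: 17/4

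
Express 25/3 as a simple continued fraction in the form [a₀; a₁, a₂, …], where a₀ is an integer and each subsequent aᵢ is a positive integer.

Run the Euclidean algorithm, recording each quotient:
25 = 8·3 + 1, so a_0 = 8
3 = 3·1 + 0, so a_1 = 3

[8; 3]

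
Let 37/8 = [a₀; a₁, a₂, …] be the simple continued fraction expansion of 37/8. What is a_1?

37 = 4·8 + 5, so a_0 = 4
8 = 1·5 + 3, so a_1 = 1

1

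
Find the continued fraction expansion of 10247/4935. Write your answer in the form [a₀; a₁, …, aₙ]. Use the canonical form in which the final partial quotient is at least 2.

[2; 13, 11, 11, 3]

⌊10247/4935⌋ = 2, remainder 377
⌊4935/377⌋ = 13, remainder 34
⌊377/34⌋ = 11, remainder 3
⌊34/3⌋ = 11, remainder 1
⌊3/1⌋ = 3, remainder 0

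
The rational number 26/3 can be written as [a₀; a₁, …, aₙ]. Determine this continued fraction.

26 ÷ 3 → quotient 8, remainder 2
3 ÷ 2 → quotient 1, remainder 1
2 ÷ 1 → quotient 2, remainder 0

[8; 1, 2]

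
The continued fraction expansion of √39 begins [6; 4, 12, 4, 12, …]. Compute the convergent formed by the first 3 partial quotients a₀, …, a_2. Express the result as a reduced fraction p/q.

Build up convergents one term at a time:
a_0 = 6: 6/1
a_1 = 4: 25/4
a_2 = 12: 306/49

306/49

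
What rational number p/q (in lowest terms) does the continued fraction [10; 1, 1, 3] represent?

Start with 3.
1 + 1/(3/1) = 1 + 1/3 = 4/3
1 + 1/(4/3) = 1 + 3/4 = 7/4
10 + 1/(7/4) = 10 + 4/7 = 74/7

74/7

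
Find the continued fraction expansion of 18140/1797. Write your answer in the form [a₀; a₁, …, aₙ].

[10; 10, 1, 1, 3, 24]

Repeatedly divide and take the remainder:
18140 ÷ 1797 → quotient 10, remainder 170
1797 ÷ 170 → quotient 10, remainder 97
170 ÷ 97 → quotient 1, remainder 73
97 ÷ 73 → quotient 1, remainder 24
73 ÷ 24 → quotient 3, remainder 1
24 ÷ 1 → quotient 24, remainder 0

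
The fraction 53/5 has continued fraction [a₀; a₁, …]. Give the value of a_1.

53 ÷ 5 → quotient 10, remainder 3
5 ÷ 3 → quotient 1, remainder 2

1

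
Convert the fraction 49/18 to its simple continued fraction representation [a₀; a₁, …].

Apply division with remainder until the remainder is 0:
49 = 2·18 + 13, so a_0 = 2
18 = 1·13 + 5, so a_1 = 1
13 = 2·5 + 3, so a_2 = 2
5 = 1·3 + 2, so a_3 = 1
3 = 1·2 + 1, so a_4 = 1
2 = 2·1 + 0, so a_5 = 2

[2; 1, 2, 1, 1, 2]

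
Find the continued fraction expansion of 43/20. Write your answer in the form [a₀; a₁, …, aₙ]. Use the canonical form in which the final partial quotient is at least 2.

Run the Euclidean algorithm, recording each quotient:
43 ÷ 20 → quotient 2, remainder 3
20 ÷ 3 → quotient 6, remainder 2
3 ÷ 2 → quotient 1, remainder 1
2 ÷ 1 → quotient 2, remainder 0

[2; 6, 1, 2]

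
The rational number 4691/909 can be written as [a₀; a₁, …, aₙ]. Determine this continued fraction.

Apply division with remainder until the remainder is 0:
⌊4691/909⌋ = 5, remainder 146
⌊909/146⌋ = 6, remainder 33
⌊146/33⌋ = 4, remainder 14
⌊33/14⌋ = 2, remainder 5
⌊14/5⌋ = 2, remainder 4
⌊5/4⌋ = 1, remainder 1
⌊4/1⌋ = 4, remainder 0

[5; 6, 4, 2, 2, 1, 4]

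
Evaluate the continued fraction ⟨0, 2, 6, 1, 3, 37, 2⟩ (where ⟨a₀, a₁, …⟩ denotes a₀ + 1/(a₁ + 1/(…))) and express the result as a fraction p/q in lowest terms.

2039/4380

a_0 = 0: 0/1
a_1 = 2: 1/2
a_2 = 6: 6/13
a_3 = 1: 7/15
a_4 = 3: 27/58
a_5 = 37: 1006/2161
a_6 = 2: 2039/4380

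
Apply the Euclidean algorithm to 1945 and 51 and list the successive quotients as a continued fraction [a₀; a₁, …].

[38; 7, 3, 2]

1945 = 38·51 + 7, so a_0 = 38
51 = 7·7 + 2, so a_1 = 7
7 = 3·2 + 1, so a_2 = 3
2 = 2·1 + 0, so a_3 = 2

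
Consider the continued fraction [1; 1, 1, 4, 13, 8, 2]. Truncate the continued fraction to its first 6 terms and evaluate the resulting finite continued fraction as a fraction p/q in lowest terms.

a_0 = 1: 1/1
a_1 = 1: 2/1
a_2 = 1: 3/2
a_3 = 4: 14/9
a_4 = 13: 185/119
a_5 = 8: 1494/961

1494/961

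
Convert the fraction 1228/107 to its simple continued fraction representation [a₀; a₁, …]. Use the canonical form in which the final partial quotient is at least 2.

1228 = 11·107 + 51, so a_0 = 11
107 = 2·51 + 5, so a_1 = 2
51 = 10·5 + 1, so a_2 = 10
5 = 5·1 + 0, so a_3 = 5

[11; 2, 10, 5]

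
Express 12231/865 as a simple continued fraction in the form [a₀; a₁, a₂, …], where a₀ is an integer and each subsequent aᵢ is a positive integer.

[14; 7, 6, 1, 2, 1, 1, 2]

Run the Euclidean algorithm, recording each quotient:
⌊12231/865⌋ = 14, remainder 121
⌊865/121⌋ = 7, remainder 18
⌊121/18⌋ = 6, remainder 13
⌊18/13⌋ = 1, remainder 5
⌊13/5⌋ = 2, remainder 3
⌊5/3⌋ = 1, remainder 2
⌊3/2⌋ = 1, remainder 1
⌊2/1⌋ = 2, remainder 0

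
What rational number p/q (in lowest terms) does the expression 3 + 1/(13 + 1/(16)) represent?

643/209

Work from the innermost term outward:
Start with 16.
13 + 1/(16/1) = 13 + 1/16 = 209/16
3 + 1/(209/16) = 3 + 16/209 = 643/209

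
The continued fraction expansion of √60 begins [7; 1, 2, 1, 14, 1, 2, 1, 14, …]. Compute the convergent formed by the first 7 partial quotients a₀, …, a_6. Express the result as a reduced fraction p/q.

a_0 = 7: 7/1
a_1 = 1: 8/1
a_2 = 2: 23/3
a_3 = 1: 31/4
a_4 = 14: 457/59
a_5 = 1: 488/63
a_6 = 2: 1433/185

1433/185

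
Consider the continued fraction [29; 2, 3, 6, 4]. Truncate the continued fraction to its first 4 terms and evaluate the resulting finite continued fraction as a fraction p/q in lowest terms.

Start with 6.
3 + 1/(6/1) = 3 + 1/6 = 19/6
2 + 1/(19/6) = 2 + 6/19 = 44/19
29 + 1/(44/19) = 29 + 19/44 = 1295/44

1295/44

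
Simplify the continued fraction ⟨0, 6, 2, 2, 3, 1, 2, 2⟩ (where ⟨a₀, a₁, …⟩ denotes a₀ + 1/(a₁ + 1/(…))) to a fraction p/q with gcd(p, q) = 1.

a_0 = 0: 0/1
a_1 = 6: 1/6
a_2 = 2: 2/13
a_3 = 2: 5/32
a_4 = 3: 17/109
a_5 = 1: 22/141
a_6 = 2: 61/391
a_7 = 2: 144/923

144/923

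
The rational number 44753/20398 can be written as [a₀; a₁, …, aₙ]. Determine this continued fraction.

[2; 5, 6, 2, 5, 13, 1, 3]

Apply division with remainder until the remainder is 0:
44753 = 2·20398 + 3957, so a_0 = 2
20398 = 5·3957 + 613, so a_1 = 5
3957 = 6·613 + 279, so a_2 = 6
613 = 2·279 + 55, so a_3 = 2
279 = 5·55 + 4, so a_4 = 5
55 = 13·4 + 3, so a_5 = 13
4 = 1·3 + 1, so a_6 = 1
3 = 3·1 + 0, so a_7 = 3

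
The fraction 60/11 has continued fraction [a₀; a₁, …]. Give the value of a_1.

⌊60/11⌋ = 5, remainder 5
⌊11/5⌋ = 2, remainder 1

2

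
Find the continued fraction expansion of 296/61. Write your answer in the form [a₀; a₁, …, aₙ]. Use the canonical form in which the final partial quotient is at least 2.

⌊296/61⌋ = 4, remainder 52
⌊61/52⌋ = 1, remainder 9
⌊52/9⌋ = 5, remainder 7
⌊9/7⌋ = 1, remainder 2
⌊7/2⌋ = 3, remainder 1
⌊2/1⌋ = 2, remainder 0

[4; 1, 5, 1, 3, 2]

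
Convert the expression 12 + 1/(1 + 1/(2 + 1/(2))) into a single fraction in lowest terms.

89/7

Start with 2.
2 + 1/(2/1) = 2 + 1/2 = 5/2
1 + 1/(5/2) = 1 + 2/5 = 7/5
12 + 1/(7/5) = 12 + 5/7 = 89/7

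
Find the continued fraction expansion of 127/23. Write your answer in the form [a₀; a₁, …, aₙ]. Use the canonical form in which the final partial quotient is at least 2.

Run the Euclidean algorithm, recording each quotient:
127 ÷ 23 → quotient 5, remainder 12
23 ÷ 12 → quotient 1, remainder 11
12 ÷ 11 → quotient 1, remainder 1
11 ÷ 1 → quotient 11, remainder 0

[5; 1, 1, 11]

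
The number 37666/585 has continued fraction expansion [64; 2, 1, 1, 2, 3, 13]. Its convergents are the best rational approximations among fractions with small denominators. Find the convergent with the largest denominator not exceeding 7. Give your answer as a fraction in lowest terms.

a_0 = 64: 64/1  (≤ bound)
a_1 = 2: 129/2  (≤ bound)
a_2 = 1: 193/3  (≤ bound)
a_3 = 1: 322/5  (≤ bound)
a_4 = 2: 837/13  (> 7, stop)

322/5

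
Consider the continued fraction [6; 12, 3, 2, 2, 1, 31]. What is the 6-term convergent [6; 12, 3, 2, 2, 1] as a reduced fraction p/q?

1794/295

Start with 1.
2 + 1/(1/1) = 2 + 1/1 = 3/1
2 + 1/(3/1) = 2 + 1/3 = 7/3
3 + 1/(7/3) = 3 + 3/7 = 24/7
12 + 1/(24/7) = 12 + 7/24 = 295/24
6 + 1/(295/24) = 6 + 24/295 = 1794/295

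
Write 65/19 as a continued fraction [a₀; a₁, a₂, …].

65 ÷ 19 → quotient 3, remainder 8
19 ÷ 8 → quotient 2, remainder 3
8 ÷ 3 → quotient 2, remainder 2
3 ÷ 2 → quotient 1, remainder 1
2 ÷ 1 → quotient 2, remainder 0

[3; 2, 2, 1, 2]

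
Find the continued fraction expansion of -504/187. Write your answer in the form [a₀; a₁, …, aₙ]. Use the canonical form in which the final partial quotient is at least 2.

[-3; 3, 3, 1, 1, 3, 2]

-504 ÷ 187 → quotient -3, remainder 57
187 ÷ 57 → quotient 3, remainder 16
57 ÷ 16 → quotient 3, remainder 9
16 ÷ 9 → quotient 1, remainder 7
9 ÷ 7 → quotient 1, remainder 2
7 ÷ 2 → quotient 3, remainder 1
2 ÷ 1 → quotient 2, remainder 0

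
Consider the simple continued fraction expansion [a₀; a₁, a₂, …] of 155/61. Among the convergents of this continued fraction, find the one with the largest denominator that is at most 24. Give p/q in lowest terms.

a_0 = 2: 2/1  (≤ bound)
a_1 = 1: 3/1  (≤ bound)
a_2 = 1: 5/2  (≤ bound)
a_3 = 5: 28/11  (≤ bound)
a_4 = 1: 33/13  (≤ bound)
a_5 = 1: 61/24  (≤ bound)
a_6 = 2: 155/61  (> 24, stop)

61/24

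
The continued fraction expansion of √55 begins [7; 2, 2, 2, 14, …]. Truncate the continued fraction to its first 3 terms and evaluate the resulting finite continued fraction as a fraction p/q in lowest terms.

37/5

Use the convergent recurrence hₖ = aₖ·hₖ₋₁ + hₖ₋₂ (and likewise for the denominators kₖ):
a_0 = 7: 7/1
a_1 = 2: 15/2
a_2 = 2: 37/5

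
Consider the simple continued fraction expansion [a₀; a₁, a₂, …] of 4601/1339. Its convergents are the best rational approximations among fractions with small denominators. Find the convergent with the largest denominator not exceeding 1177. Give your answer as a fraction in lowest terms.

a_0 = 3: 3/1  (≤ bound)
a_1 = 2: 7/2  (≤ bound)
a_2 = 3: 24/7  (≤ bound)
a_3 = 2: 55/16  (≤ bound)
a_4 = 2: 134/39  (≤ bound)
a_5 = 2: 323/94  (≤ bound)
a_6 = 4: 1426/415  (≤ bound)
a_7 = 3: 4601/1339  (> 1177, stop)

1426/415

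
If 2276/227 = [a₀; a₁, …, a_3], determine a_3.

Run the Euclidean algorithm, recording each quotient:
2276 ÷ 227 → quotient 10, remainder 6
227 ÷ 6 → quotient 37, remainder 5
6 ÷ 5 → quotient 1, remainder 1
5 ÷ 1 → quotient 5, remainder 0

5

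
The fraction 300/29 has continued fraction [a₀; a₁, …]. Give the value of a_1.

Run the Euclidean algorithm, recording each quotient:
300 = 10·29 + 10, so a_0 = 10
29 = 2·10 + 9, so a_1 = 2

2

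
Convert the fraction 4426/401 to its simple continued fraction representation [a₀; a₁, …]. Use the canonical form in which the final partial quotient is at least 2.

[11; 26, 1, 2, 1, 3]

⌊4426/401⌋ = 11, remainder 15
⌊401/15⌋ = 26, remainder 11
⌊15/11⌋ = 1, remainder 4
⌊11/4⌋ = 2, remainder 3
⌊4/3⌋ = 1, remainder 1
⌊3/1⌋ = 3, remainder 0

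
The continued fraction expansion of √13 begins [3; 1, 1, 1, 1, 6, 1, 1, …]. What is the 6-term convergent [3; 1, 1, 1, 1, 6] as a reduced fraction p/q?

a_0 = 3: 3/1
a_1 = 1: 4/1
a_2 = 1: 7/2
a_3 = 1: 11/3
a_4 = 1: 18/5
a_5 = 6: 119/33

119/33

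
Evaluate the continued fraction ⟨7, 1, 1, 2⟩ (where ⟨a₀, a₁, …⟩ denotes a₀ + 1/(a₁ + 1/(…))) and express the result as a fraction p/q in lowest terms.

a_0 = 7: 7/1
a_1 = 1: 8/1
a_2 = 1: 15/2
a_3 = 2: 38/5

38/5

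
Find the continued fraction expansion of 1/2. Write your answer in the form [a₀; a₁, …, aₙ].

[0; 2]

Run the Euclidean algorithm, recording each quotient:
1 ÷ 2 → quotient 0, remainder 1
2 ÷ 1 → quotient 2, remainder 0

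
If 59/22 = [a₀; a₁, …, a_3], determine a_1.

⌊59/22⌋ = 2, remainder 15
⌊22/15⌋ = 1, remainder 7

1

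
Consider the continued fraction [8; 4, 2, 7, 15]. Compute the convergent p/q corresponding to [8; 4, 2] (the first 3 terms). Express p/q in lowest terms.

74/9

a_0 = 8: 8/1
a_1 = 4: 33/4
a_2 = 2: 74/9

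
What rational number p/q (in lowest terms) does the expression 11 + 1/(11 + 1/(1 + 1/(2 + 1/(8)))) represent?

3237/292

Start with 8.
2 + 1/(8/1) = 2 + 1/8 = 17/8
1 + 1/(17/8) = 1 + 8/17 = 25/17
11 + 1/(25/17) = 11 + 17/25 = 292/25
11 + 1/(292/25) = 11 + 25/292 = 3237/292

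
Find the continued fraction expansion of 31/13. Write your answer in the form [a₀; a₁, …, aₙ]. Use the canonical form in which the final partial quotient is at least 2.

[2; 2, 1, 1, 2]

31 ÷ 13 → quotient 2, remainder 5
13 ÷ 5 → quotient 2, remainder 3
5 ÷ 3 → quotient 1, remainder 2
3 ÷ 2 → quotient 1, remainder 1
2 ÷ 1 → quotient 2, remainder 0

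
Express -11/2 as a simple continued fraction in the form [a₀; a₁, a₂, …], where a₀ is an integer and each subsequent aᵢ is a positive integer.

[-6; 2]

Repeatedly divide and take the remainder:
-11 ÷ 2 → quotient -6, remainder 1
2 ÷ 1 → quotient 2, remainder 0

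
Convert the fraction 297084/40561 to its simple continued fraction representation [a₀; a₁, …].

297084 = 7·40561 + 13157, so a_0 = 7
40561 = 3·13157 + 1090, so a_1 = 3
13157 = 12·1090 + 77, so a_2 = 12
1090 = 14·77 + 12, so a_3 = 14
77 = 6·12 + 5, so a_4 = 6
12 = 2·5 + 2, so a_5 = 2
5 = 2·2 + 1, so a_6 = 2
2 = 2·1 + 0, so a_7 = 2

[7; 3, 12, 14, 6, 2, 2, 2]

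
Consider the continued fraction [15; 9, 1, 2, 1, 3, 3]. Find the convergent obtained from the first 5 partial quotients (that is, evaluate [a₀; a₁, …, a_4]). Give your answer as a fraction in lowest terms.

Use the convergent recurrence hₖ = aₖ·hₖ₋₁ + hₖ₋₂ (and likewise for the denominators kₖ):
a_0 = 15: 15/1
a_1 = 9: 136/9
a_2 = 1: 151/10
a_3 = 2: 438/29
a_4 = 1: 589/39

589/39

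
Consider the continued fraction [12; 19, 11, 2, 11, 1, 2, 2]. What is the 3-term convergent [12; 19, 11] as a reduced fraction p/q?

a_0 = 12: 12/1
a_1 = 19: 229/19
a_2 = 11: 2531/210

2531/210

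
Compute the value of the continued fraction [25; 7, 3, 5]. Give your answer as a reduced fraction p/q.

a_0 = 25: 25/1
a_1 = 7: 176/7
a_2 = 3: 553/22
a_3 = 5: 2941/117

2941/117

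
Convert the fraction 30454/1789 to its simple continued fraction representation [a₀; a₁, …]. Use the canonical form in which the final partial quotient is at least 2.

30454 = 17·1789 + 41, so a_0 = 17
1789 = 43·41 + 26, so a_1 = 43
41 = 1·26 + 15, so a_2 = 1
26 = 1·15 + 11, so a_3 = 1
15 = 1·11 + 4, so a_4 = 1
11 = 2·4 + 3, so a_5 = 2
4 = 1·3 + 1, so a_6 = 1
3 = 3·1 + 0, so a_7 = 3

[17; 43, 1, 1, 1, 2, 1, 3]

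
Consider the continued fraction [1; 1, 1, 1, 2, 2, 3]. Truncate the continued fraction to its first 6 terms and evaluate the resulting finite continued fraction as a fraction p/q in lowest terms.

31/19

Work from the innermost term outward:
Start with 2.
2 + 1/(2/1) = 2 + 1/2 = 5/2
1 + 1/(5/2) = 1 + 2/5 = 7/5
1 + 1/(7/5) = 1 + 5/7 = 12/7
1 + 1/(12/7) = 1 + 7/12 = 19/12
1 + 1/(19/12) = 1 + 12/19 = 31/19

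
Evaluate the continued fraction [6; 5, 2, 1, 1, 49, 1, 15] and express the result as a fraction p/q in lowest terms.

Collapse the nested fraction from the inside out:
Start with 15.
1 + 1/(15/1) = 1 + 1/15 = 16/15
49 + 1/(16/15) = 49 + 15/16 = 799/16
1 + 1/(799/16) = 1 + 16/799 = 815/799
1 + 1/(815/799) = 1 + 799/815 = 1614/815
2 + 1/(1614/815) = 2 + 815/1614 = 4043/1614
5 + 1/(4043/1614) = 5 + 1614/4043 = 21829/4043
6 + 1/(21829/4043) = 6 + 4043/21829 = 135017/21829

135017/21829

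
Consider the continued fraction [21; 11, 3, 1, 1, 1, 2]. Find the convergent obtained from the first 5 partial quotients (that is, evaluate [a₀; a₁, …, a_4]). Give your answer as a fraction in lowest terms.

a_0 = 21: 21/1
a_1 = 11: 232/11
a_2 = 3: 717/34
a_3 = 1: 949/45
a_4 = 1: 1666/79

1666/79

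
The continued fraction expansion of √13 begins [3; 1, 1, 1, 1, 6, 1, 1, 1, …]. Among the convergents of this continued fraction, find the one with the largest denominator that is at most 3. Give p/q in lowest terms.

a_0 = 3: 3/1  (≤ bound)
a_1 = 1: 4/1  (≤ bound)
a_2 = 1: 7/2  (≤ bound)
a_3 = 1: 11/3  (≤ bound)
a_4 = 1: 18/5  (> 3, stop)

11/3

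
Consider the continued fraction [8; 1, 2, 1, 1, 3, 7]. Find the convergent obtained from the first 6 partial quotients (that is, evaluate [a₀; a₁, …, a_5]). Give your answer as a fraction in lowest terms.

a_0 = 8: 8/1
a_1 = 1: 9/1
a_2 = 2: 26/3
a_3 = 1: 35/4
a_4 = 1: 61/7
a_5 = 3: 218/25

218/25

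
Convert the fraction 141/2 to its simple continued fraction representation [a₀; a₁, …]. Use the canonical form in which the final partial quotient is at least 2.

⌊141/2⌋ = 70, remainder 1
⌊2/1⌋ = 2, remainder 0

[70; 2]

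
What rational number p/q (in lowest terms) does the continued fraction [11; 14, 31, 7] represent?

a_0 = 11: 11/1
a_1 = 14: 155/14
a_2 = 31: 4816/435
a_3 = 7: 33867/3059

33867/3059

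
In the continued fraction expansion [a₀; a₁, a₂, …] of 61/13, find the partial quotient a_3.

61 ÷ 13 → quotient 4, remainder 9
13 ÷ 9 → quotient 1, remainder 4
9 ÷ 4 → quotient 2, remainder 1
4 ÷ 1 → quotient 4, remainder 0

4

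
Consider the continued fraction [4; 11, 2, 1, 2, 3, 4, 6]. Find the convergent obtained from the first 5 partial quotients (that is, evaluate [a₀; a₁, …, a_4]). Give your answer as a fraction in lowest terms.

372/91

Start with 2.
1 + 1/(2/1) = 1 + 1/2 = 3/2
2 + 1/(3/2) = 2 + 2/3 = 8/3
11 + 1/(8/3) = 11 + 3/8 = 91/8
4 + 1/(91/8) = 4 + 8/91 = 372/91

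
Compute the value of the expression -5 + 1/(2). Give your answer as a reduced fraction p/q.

Start with 2.
-5 + 1/(2/1) = -5 + 1/2 = -9/2

-9/2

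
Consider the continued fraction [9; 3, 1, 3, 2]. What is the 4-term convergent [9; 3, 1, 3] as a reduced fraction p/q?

a_0 = 9: 9/1
a_1 = 3: 28/3
a_2 = 1: 37/4
a_3 = 3: 139/15

139/15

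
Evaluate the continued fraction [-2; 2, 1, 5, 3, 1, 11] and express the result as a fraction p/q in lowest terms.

Start with 11.
1 + 1/(11/1) = 1 + 1/11 = 12/11
3 + 1/(12/11) = 3 + 11/12 = 47/12
5 + 1/(47/12) = 5 + 12/47 = 247/47
1 + 1/(247/47) = 1 + 47/247 = 294/247
2 + 1/(294/247) = 2 + 247/294 = 835/294
-2 + 1/(835/294) = -2 + 294/835 = -1376/835

-1376/835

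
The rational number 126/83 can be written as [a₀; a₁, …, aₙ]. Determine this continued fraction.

126 = 1·83 + 43, so a_0 = 1
83 = 1·43 + 40, so a_1 = 1
43 = 1·40 + 3, so a_2 = 1
40 = 13·3 + 1, so a_3 = 13
3 = 3·1 + 0, so a_4 = 3

[1; 1, 1, 13, 3]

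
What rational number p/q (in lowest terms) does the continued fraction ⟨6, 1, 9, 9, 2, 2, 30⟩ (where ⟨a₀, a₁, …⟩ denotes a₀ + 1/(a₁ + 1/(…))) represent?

99665/14442

Work from the innermost term outward:
Start with 30.
2 + 1/(30/1) = 2 + 1/30 = 61/30
2 + 1/(61/30) = 2 + 30/61 = 152/61
9 + 1/(152/61) = 9 + 61/152 = 1429/152
9 + 1/(1429/152) = 9 + 152/1429 = 13013/1429
1 + 1/(13013/1429) = 1 + 1429/13013 = 14442/13013
6 + 1/(14442/13013) = 6 + 13013/14442 = 99665/14442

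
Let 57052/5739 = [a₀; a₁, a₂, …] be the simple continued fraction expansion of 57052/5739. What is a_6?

Apply division with remainder until the remainder is 0:
57052 ÷ 5739 → quotient 9, remainder 5401
5739 ÷ 5401 → quotient 1, remainder 338
5401 ÷ 338 → quotient 15, remainder 331
338 ÷ 331 → quotient 1, remainder 7
331 ÷ 7 → quotient 47, remainder 2
7 ÷ 2 → quotient 3, remainder 1
2 ÷ 1 → quotient 2, remainder 0

2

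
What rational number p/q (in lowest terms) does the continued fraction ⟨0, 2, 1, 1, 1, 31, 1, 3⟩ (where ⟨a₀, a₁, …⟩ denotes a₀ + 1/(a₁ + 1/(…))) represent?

389/1036

Compute successive convergents:
a_0 = 0: 0/1
a_1 = 2: 1/2
a_2 = 1: 1/3
a_3 = 1: 2/5
a_4 = 1: 3/8
a_5 = 31: 95/253
a_6 = 1: 98/261
a_7 = 3: 389/1036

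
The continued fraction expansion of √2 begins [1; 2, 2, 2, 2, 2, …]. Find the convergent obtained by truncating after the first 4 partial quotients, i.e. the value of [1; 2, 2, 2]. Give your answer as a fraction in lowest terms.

17/12

Starting at the tail and folding back:
Start with 2.
2 + 1/(2/1) = 2 + 1/2 = 5/2
2 + 1/(5/2) = 2 + 2/5 = 12/5
1 + 1/(12/5) = 1 + 5/12 = 17/12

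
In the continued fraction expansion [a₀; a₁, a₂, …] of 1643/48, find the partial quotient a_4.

3

1643 ÷ 48 → quotient 34, remainder 11
48 ÷ 11 → quotient 4, remainder 4
11 ÷ 4 → quotient 2, remainder 3
4 ÷ 3 → quotient 1, remainder 1
3 ÷ 1 → quotient 3, remainder 0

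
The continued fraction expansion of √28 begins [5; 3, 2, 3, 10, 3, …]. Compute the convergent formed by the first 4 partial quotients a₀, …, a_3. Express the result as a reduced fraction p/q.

127/24

Compute successive convergents:
a_0 = 5: 5/1
a_1 = 3: 16/3
a_2 = 2: 37/7
a_3 = 3: 127/24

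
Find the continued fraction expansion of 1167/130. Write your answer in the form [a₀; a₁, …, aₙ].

1167 = 8·130 + 127, so a_0 = 8
130 = 1·127 + 3, so a_1 = 1
127 = 42·3 + 1, so a_2 = 42
3 = 3·1 + 0, so a_3 = 3

[8; 1, 42, 3]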